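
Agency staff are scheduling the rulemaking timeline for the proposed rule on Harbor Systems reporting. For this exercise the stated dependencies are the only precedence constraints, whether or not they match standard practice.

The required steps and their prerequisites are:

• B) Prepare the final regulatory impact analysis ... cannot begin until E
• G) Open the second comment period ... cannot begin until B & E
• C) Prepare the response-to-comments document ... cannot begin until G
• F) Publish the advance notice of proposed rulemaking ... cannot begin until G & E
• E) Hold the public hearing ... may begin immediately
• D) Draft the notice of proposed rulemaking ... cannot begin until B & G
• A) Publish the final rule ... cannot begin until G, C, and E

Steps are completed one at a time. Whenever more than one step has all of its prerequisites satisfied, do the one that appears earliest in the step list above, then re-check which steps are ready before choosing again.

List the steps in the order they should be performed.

E → B → G → C → F → D → A

Only E has no prerequisites, so it is first.
B needed E, now all done → B.
G needed B and E, now all done → G.
Now C, F and D have their prerequisites met. C is listed earlier, so C next.
A now also ready, so the ready set is {F, D, A}; F is listed earlier → F.
Ready: D and A. D is listed earlier → D.
A needed G, C and E, now all done → A.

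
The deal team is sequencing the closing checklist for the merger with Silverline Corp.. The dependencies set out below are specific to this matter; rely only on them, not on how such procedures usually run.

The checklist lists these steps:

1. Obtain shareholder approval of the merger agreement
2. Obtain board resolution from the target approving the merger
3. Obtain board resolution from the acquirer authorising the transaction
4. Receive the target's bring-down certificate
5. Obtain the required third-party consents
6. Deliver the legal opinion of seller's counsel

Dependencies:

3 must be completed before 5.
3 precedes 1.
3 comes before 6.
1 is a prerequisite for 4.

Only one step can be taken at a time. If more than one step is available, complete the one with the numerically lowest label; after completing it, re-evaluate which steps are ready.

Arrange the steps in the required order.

Nothing is required for 2 and 3. 2 has the earlier label → 2 first.
Next only 3 has its prerequisites met → 3.
1, 5 and 6 are all available; 1 has the earlier label → 1.
Now 4, 5 and 6 have their prerequisites met. 4 has the earlier label, so 4 next.
5 and 6 are both available; 5 has the earlier label → 5.
Next only 6 has its prerequisites met → 6.

2 3 1 4 5 6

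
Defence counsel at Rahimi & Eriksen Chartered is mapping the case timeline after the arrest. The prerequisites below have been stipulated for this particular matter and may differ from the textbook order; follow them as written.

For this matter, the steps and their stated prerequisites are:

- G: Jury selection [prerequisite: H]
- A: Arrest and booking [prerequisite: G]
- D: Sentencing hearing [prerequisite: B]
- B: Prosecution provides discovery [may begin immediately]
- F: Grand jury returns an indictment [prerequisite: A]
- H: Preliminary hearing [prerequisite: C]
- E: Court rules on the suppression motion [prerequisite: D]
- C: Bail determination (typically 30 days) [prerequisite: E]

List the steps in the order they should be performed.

B is the only step with nothing outstanding, so it goes first.
D is the only step now ready → D.
E needed D, now all done → E.
C needed E, now all done → C.
H needed C, now all done → H.
G is the only step now ready → G.
A needed G, now all done → A.
F needed A, now all done → F.

B → D → E → C → H → G → A → F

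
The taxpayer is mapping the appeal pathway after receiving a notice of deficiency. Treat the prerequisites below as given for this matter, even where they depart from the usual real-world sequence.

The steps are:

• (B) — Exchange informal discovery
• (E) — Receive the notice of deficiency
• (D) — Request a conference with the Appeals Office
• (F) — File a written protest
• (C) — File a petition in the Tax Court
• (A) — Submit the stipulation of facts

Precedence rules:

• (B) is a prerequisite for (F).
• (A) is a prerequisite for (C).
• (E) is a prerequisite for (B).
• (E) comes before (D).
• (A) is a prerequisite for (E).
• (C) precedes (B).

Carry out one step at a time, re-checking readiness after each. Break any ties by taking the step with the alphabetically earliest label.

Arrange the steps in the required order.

(A) (C) (E) (B) (D) (F)

(A) has no prerequisites → (A) first.
(C) and (E) are both available; (C) has the earlier label → (C).
(E) is the only step now ready → (E).
(B) and (D) are both available; (B) has the earlier label → (B).
(D) and (F) are both available; (D) has the earlier label → (D).
(F) is the only step now ready → (F).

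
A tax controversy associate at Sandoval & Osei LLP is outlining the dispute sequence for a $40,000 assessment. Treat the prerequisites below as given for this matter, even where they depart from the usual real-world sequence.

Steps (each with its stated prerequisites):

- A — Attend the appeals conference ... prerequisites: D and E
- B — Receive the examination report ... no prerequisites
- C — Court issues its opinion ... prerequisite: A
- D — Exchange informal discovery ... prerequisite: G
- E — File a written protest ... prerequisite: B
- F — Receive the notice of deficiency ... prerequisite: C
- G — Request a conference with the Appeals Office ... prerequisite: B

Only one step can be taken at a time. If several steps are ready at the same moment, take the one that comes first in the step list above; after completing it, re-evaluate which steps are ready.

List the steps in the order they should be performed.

B has no prerequisites → B first.
E and G are both available; E is listed earlier → E.
That leaves G as the only ready step → G.
D needed G, now all done → D.
A needed D and E, now all done → A.
Next only C has its prerequisites met → C.
F is the only step now ready → F.

B E G D A C F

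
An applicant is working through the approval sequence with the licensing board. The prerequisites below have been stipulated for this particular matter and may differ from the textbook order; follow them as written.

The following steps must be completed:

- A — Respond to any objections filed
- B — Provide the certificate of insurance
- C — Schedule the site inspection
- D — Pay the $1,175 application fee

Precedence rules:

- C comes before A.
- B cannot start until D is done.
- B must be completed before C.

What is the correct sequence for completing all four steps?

D → B → C → A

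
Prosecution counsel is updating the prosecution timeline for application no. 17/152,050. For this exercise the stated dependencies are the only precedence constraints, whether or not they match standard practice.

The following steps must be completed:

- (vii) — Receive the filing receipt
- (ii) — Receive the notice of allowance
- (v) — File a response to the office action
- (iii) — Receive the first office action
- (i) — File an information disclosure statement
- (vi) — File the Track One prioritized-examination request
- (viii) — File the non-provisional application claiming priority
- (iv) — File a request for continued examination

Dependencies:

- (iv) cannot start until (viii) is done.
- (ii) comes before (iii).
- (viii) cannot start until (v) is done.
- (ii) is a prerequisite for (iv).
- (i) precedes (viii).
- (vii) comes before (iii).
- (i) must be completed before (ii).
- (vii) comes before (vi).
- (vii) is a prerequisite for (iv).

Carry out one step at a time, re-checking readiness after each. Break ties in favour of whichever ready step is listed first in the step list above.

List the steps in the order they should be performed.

(vii) (v) (i) (ii) (iii) (vi) (viii) (iv)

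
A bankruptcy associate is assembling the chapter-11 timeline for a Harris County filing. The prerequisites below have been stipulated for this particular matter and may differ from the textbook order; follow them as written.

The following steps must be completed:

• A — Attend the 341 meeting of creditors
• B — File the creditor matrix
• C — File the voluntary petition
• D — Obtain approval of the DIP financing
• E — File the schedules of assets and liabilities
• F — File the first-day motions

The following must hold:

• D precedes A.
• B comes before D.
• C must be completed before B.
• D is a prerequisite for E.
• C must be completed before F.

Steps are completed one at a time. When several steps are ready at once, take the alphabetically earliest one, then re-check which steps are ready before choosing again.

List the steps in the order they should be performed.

C is the only step with nothing outstanding, so it goes first.
Now B and F have their prerequisites met. B has the earlier label, so B next.
D and F are both available; D has the earlier label → D.
Now A, E and F have their prerequisites met. A has the earlier label, so A next.
Now E and F have their prerequisites met. E has the earlier label, so E next.
F needed C, now all done → F.

C, B, D, A, E, F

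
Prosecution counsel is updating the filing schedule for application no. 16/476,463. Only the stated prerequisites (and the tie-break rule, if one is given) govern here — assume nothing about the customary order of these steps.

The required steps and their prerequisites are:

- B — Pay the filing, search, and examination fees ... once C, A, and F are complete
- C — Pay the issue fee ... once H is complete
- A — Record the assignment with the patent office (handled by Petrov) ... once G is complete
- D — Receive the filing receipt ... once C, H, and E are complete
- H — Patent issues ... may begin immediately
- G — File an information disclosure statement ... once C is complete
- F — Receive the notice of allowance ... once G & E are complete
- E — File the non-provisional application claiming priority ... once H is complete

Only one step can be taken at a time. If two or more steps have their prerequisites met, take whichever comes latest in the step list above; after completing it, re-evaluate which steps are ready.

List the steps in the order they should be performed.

H is the only step with nothing outstanding, so it goes first.
Ready: E and C. E is listed later → E.
That leaves C as the only ready step → C.
G and D are both available; G is listed later → G.
Ready: F, D and A. F is listed later → F.
Ready: D and A. D is listed later → D.
A needed G, now all done → A.
That leaves B as the only ready step → B.

H, E, C, G, F, D, A, B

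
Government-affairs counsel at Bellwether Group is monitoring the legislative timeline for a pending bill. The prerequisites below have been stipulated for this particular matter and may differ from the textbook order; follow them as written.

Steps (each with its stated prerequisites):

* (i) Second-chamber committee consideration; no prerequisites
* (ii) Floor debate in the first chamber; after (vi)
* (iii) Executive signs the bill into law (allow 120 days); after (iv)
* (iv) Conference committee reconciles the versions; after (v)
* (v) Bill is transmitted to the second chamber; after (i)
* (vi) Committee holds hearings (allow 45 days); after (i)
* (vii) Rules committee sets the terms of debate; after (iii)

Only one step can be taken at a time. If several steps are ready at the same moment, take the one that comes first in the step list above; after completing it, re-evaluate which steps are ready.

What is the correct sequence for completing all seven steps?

(i) is the only step with nothing outstanding, so it goes first.
Ready: (v) and (vi). (v) is listed earlier → (v).
(iv) now also ready, so the ready set is {(iv), (vi)}; (iv) is listed earlier → (iv).
Ready: (iii) and (vi). (iii) is listed earlier → (iii).
(vii) now also ready, so the ready set is {(vi), (vii)}; (vi) is listed earlier → (vi).
(ii) and (vii) are both available; (ii) is listed earlier → (ii).
(vii) is the only step now ready → (vii).

(i) (v) (iv) (iii) (vi) (ii) (vii)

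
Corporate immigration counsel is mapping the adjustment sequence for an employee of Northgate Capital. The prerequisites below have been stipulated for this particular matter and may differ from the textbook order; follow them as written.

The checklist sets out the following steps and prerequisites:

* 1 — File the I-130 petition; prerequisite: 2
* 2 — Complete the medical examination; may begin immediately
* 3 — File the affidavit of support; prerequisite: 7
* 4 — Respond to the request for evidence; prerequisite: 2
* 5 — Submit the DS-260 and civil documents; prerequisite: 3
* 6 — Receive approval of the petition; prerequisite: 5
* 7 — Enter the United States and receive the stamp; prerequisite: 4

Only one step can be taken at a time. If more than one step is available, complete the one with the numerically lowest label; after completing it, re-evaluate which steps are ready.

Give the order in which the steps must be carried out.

2, 1, 4, 7, 3, 5, 6

Only 2 has no prerequisites, so it is first.
Now 1 and 4 have their prerequisites met. 1 has the earlier label, so 1 next.
Next only 4 has its prerequisites met → 4.
7 needed 4, now all done → 7.
That leaves 3 as the only ready step → 3.
5 needed 3, now all done → 5.
6 needed 5, now all done → 6.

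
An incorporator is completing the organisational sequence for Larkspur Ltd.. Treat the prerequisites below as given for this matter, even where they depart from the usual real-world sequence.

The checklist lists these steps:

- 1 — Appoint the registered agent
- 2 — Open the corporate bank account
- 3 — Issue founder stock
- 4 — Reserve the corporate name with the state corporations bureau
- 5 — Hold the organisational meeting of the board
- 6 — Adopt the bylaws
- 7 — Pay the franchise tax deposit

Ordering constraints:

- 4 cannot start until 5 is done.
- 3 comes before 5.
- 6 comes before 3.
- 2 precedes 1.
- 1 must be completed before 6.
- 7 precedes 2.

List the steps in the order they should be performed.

7, 2, 1, 6, 3, 5, 4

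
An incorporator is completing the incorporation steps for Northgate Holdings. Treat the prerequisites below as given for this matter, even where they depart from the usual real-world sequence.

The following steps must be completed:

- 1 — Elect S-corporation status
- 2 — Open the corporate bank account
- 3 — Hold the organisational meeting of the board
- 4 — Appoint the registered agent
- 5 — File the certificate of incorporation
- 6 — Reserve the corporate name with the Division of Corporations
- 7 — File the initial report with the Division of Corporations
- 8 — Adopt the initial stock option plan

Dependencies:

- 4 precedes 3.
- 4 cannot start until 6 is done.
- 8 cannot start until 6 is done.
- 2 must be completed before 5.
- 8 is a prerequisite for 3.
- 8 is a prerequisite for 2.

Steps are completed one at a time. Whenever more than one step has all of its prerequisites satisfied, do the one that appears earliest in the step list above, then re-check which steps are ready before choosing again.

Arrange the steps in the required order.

Nothing is required for 1, 6 and 7. 1 is listed earlier → 1 first.
Ready: 6 and 7. 6 is listed earlier → 6.
4 and 8 now also ready, so the ready set is {4, 7, 8}; 4 is listed earlier → 4.
7 and 8 are both available; 7 is listed earlier → 7.
That leaves 8 as the only ready step → 8.
2 and 3 are both available; 2 is listed earlier → 2.
Ready: 3 and 5. 3 is listed earlier → 3.
5 needed 2, now all done → 5.

1, 6, 4, 7, 8, 2, 3, 5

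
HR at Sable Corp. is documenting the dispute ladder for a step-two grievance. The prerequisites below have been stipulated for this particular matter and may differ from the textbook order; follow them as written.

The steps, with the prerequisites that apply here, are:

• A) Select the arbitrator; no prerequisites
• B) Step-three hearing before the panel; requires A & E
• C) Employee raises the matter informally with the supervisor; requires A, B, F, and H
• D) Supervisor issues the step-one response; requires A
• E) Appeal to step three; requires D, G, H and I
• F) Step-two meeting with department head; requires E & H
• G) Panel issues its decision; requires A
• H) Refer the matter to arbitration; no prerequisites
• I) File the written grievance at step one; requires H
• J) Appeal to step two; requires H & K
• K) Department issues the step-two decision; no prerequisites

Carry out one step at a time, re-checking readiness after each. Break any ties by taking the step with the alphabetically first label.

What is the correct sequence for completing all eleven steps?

A, D, G, H, I, E, B, F, C, K, J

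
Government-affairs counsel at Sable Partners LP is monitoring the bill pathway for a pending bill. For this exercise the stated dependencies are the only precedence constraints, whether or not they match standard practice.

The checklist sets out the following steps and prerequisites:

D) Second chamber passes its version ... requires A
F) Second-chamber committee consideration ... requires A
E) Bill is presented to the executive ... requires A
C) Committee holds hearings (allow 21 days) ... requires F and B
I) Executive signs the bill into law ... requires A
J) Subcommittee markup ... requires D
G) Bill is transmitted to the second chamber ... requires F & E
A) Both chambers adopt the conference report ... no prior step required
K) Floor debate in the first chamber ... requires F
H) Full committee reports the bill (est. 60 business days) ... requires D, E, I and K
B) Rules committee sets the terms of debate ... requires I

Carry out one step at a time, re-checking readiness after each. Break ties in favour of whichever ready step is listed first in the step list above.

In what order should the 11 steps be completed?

A, D, F, E, I, J, G, K, H, B, C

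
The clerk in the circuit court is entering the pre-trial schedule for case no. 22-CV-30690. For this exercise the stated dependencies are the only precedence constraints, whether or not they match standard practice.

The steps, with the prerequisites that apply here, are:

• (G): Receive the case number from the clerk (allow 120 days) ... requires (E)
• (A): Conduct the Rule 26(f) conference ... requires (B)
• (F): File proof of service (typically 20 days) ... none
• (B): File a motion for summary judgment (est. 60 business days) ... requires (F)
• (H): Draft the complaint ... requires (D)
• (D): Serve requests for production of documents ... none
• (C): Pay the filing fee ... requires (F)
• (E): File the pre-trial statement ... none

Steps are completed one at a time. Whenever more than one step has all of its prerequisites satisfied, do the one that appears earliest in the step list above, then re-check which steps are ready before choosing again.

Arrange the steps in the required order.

(F) → (B) → (A) → (D) → (H) → (C) → (E) → (G)

(F), (D) and (E) have no prerequisites; (F) is listed earlier, so (F) is first.
(B) and (C) now also ready, so the ready set is {(B), (D), (C), (E)}; (B) is listed earlier → (B).
(A), (D), (C) and (E) are all available; (A) is listed earlier → (A).
Ready: (D), (C) and (E). (D) is listed earlier → (D).
(H), (C) and (E) are all available; (H) is listed earlier → (H).
Now (C) and (E) have their prerequisites met. (C) is listed earlier, so (C) next.
Next only (E) has its prerequisites met → (E).
That leaves (G) as the only ready step → (G).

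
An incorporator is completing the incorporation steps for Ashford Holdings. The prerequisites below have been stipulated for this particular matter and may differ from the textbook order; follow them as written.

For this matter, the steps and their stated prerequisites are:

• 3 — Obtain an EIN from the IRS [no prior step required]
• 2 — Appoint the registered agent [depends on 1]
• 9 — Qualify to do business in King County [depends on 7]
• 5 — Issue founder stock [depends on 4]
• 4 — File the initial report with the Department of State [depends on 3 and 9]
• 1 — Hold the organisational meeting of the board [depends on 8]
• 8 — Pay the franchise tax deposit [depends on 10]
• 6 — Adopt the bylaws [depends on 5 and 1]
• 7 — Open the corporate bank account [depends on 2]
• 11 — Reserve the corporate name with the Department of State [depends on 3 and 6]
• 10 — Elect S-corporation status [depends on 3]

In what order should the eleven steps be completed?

3 is the only step with nothing outstanding, so it goes first.
Next only 10 has its prerequisites met → 10.
That leaves 8 as the only ready step → 8.
1 needed 8, now all done → 1.
That leaves 2 as the only ready step → 2.
7 needed 2, now all done → 7.
9 is the only step now ready → 9.
4 is the only step now ready → 4.
Next only 5 has its prerequisites met → 5.
Next only 6 has its prerequisites met → 6.
11 needed 3 and 6, now all done → 11.

3, 10, 8, 1, 2, 7, 9, 4, 5, 6, 11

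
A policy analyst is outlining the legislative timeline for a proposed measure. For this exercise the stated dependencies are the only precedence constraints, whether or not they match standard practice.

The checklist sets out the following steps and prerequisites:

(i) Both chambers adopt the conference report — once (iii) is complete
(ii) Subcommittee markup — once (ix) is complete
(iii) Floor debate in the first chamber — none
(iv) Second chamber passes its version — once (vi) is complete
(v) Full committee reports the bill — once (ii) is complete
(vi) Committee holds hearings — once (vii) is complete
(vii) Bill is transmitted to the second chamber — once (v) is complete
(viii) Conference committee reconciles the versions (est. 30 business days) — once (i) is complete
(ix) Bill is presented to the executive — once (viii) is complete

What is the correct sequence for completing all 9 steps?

(iii), (i), (viii), (ix), (ii), (v), (vii), (vi), (iv)

Only (iii) has no prerequisites, so it is first.
(i) is the only step now ready → (i).
(viii) is the only step now ready → (viii).
Next only (ix) has its prerequisites met → (ix).
(ii) is the only step now ready → (ii).
(v) needed (ii), now all done → (v).
Next only (vii) has its prerequisites met → (vii).
Next only (vi) has its prerequisites met → (vi).
Next only (iv) has its prerequisites met → (iv).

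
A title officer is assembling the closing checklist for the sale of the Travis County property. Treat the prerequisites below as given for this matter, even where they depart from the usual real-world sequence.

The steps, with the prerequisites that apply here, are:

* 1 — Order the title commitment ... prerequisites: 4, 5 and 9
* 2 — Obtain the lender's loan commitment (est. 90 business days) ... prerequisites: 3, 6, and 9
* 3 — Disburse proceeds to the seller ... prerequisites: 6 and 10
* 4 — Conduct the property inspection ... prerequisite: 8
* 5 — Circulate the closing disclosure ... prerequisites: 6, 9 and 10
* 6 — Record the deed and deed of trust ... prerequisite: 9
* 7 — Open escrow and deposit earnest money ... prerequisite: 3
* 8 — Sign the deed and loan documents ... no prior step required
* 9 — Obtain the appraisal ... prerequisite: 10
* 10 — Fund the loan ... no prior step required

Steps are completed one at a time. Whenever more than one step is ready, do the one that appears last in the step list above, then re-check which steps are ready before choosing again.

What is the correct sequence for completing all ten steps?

10 and 8 have no prerequisites; 10 is listed later, so 10 is first.
9 now also ready, so the ready set is {9, 8}; 9 is listed later → 9.
Now 8 and 6 have their prerequisites met. 8 is listed later, so 8 next.
4 now also ready, so the ready set is {6, 4}; 6 is listed later → 6.
Now 5, 4 and 3 have their prerequisites met. 5 is listed later, so 5 next.
Now 4 and 3 have their prerequisites met. 4 is listed later, so 4 next.
Now 3 and 1 have their prerequisites met. 3 is listed later, so 3 next.
7 and 2 now also ready, so the ready set is {7, 2, 1}; 7 is listed later → 7.
2 and 1 are both available; 2 is listed later → 2.
1 needed 9, 5 and 4, now all done → 1.

10 → 9 → 8 → 6 → 5 → 4 → 3 → 7 → 2 → 1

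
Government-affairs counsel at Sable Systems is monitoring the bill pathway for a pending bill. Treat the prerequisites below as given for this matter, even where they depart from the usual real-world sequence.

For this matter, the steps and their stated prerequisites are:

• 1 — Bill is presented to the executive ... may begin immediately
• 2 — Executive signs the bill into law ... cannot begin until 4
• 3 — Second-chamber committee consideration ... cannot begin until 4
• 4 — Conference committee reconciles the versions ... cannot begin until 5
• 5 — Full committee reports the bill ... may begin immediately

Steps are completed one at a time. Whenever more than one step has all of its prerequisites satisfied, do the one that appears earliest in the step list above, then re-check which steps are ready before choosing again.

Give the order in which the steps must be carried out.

1 and 5 have no prerequisites; 1 is listed earlier, so 1 is first.
5 is the only step now ready → 5.
That leaves 4 as the only ready step → 4.
2 and 3 are both available; 2 is listed earlier → 2.
3 is the only step now ready → 3.

1, 5, 4, 2, 3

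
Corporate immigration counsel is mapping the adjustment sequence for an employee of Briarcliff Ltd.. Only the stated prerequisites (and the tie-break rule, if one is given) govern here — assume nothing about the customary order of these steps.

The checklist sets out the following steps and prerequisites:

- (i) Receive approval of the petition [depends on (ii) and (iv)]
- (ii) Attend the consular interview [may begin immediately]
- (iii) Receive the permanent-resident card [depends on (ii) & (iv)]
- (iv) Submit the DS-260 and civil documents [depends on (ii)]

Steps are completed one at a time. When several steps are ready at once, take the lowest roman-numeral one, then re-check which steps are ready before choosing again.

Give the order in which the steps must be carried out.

(ii), (iv), (i), (iii)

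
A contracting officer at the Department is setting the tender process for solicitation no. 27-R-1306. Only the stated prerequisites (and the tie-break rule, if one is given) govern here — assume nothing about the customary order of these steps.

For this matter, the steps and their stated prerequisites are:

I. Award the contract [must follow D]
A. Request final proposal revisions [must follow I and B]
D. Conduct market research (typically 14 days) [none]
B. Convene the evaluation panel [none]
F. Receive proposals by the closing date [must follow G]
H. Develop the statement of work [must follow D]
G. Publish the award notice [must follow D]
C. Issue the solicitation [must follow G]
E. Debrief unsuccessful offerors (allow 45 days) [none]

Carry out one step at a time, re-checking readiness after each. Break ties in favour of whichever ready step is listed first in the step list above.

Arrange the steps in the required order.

D, B and E have no prerequisites; D is listed earlier, so D is first.
I, H and G now also ready, so the ready set is {I, B, H, G, E}; I is listed earlier → I.
B, H, G and E are all available; B is listed earlier → B.
A now also ready, so the ready set is {A, H, G, E}; A is listed earlier → A.
H, G and E are all available; H is listed earlier → H.
Now G and E have their prerequisites met. G is listed earlier, so G next.
Now F, C and E have their prerequisites met. F is listed earlier, so F next.
C and E are both available; C is listed earlier → C.
Next only E has its prerequisites met → E.

D, I, B, A, H, G, F, C, E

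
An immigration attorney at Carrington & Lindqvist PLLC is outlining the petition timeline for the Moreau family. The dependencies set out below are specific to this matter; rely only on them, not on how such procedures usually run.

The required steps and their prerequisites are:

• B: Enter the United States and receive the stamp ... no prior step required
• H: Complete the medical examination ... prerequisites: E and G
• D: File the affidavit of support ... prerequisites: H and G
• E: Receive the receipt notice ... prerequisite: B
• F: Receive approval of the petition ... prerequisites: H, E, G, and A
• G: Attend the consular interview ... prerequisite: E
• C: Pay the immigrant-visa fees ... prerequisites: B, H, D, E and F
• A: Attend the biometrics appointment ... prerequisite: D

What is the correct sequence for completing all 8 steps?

Only B has no prerequisites, so it is first.
Next only E has its prerequisites met → E.
G is the only step now ready → G.
Next only H has its prerequisites met → H.
D is the only step now ready → D.
A needed D, now all done → A.
That leaves F as the only ready step → F.
C needed B, H, D, E and F, now all done → C.

B, E, G, H, D, A, F, C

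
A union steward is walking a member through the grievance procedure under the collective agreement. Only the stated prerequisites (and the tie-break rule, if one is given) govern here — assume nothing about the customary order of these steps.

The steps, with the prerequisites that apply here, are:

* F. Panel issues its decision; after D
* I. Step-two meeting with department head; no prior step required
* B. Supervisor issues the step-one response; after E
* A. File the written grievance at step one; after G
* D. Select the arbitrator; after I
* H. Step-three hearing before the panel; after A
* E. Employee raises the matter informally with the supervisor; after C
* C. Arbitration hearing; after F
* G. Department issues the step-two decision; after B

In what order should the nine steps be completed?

I, D, F, C, E, B, G, A, H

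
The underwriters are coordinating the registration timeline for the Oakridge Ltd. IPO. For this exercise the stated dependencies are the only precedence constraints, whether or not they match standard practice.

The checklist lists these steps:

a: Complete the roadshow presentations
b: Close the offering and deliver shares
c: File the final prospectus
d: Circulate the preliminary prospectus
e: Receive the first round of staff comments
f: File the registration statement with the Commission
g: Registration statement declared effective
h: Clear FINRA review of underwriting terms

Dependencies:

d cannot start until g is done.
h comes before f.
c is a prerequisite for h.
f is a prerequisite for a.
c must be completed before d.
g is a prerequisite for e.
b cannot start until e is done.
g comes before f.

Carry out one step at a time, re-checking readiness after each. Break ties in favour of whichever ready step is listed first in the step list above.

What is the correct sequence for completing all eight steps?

c, g, d, e, b, h, f, a

c and g have no prerequisites; c is listed earlier, so c is first.
h now also ready, so the ready set is {g, h}; g is listed earlier → g.
Ready: d, e and h. d is listed earlier → d.
Now e and h have their prerequisites met. e is listed earlier, so e next.
b and h are both available; b is listed earlier → b.
h is the only step now ready → h.
That leaves f as the only ready step → f.
a needed f, now all done → a.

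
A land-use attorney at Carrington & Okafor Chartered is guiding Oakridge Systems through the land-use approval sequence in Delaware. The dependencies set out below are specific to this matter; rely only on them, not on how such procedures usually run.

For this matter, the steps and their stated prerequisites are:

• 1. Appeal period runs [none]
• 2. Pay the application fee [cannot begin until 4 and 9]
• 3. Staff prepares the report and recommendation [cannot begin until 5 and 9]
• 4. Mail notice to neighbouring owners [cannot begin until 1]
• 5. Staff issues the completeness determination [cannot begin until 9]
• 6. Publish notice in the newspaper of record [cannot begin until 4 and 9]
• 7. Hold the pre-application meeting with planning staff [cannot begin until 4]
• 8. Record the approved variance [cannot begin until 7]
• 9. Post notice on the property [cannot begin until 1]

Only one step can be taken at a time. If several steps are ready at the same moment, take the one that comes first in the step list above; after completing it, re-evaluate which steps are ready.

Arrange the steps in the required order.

1, 4, 7, 8, 9, 2, 5, 3, 6

1 has no prerequisites → 1 first.
Ready: 4 and 9. 4 is listed earlier → 4.
Now 7 and 9 have their prerequisites met. 7 is listed earlier, so 7 next.
Now 8 and 9 have their prerequisites met. 8 is listed earlier, so 8 next.
9 needed 1, now all done → 9.
2, 5 and 6 are all available; 2 is listed earlier → 2.
Now 5 and 6 have their prerequisites met. 5 is listed earlier, so 5 next.
3 now also ready, so the ready set is {3, 6}; 3 is listed earlier → 3.
That leaves 6 as the only ready step → 6.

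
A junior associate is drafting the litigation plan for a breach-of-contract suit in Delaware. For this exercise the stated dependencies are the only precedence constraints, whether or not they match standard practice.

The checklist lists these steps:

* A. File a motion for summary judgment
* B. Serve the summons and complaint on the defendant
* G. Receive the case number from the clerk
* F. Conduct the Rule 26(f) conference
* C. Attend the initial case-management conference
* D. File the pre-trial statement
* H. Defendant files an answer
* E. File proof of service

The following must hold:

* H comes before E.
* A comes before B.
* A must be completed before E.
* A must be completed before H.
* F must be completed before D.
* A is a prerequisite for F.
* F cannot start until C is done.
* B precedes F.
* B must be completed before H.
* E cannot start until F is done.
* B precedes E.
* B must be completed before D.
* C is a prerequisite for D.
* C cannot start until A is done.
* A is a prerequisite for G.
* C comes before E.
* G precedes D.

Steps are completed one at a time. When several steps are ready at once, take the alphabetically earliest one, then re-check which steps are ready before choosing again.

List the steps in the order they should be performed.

A has no prerequisites → A first.
Now B, C and G have their prerequisites met. B has the earlier label, so B next.
H now also ready, so the ready set is {C, G, H}; C has the earlier label → C.
Ready: F, G and H. F has the earlier label → F.
Now G and H have their prerequisites met. G has the earlier label, so G next.
D now also ready, so the ready set is {D, H}; D has the earlier label → D.
H needed A and B, now all done → H.
Next only E has its prerequisites met → E.

A, B, C, F, G, D, H, E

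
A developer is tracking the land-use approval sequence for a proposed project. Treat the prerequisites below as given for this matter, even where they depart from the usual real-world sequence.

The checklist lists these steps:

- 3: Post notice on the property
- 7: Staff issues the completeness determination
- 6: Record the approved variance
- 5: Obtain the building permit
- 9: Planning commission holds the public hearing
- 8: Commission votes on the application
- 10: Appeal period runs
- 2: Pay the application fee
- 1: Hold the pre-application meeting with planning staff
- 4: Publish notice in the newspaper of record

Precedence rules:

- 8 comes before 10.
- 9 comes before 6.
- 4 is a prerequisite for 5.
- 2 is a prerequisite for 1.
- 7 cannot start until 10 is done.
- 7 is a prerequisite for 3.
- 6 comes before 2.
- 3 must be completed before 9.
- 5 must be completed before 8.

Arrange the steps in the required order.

Only 4 has no prerequisites, so it is first.
5 needed 4, now all done → 5.
Next only 8 has its prerequisites met → 8.
10 needed 8, now all done → 10.
Next only 7 has its prerequisites met → 7.
3 needed 7, now all done → 3.
9 needed 3, now all done → 9.
6 needed 9, now all done → 6.
2 needed 6, now all done → 2.
1 is the only step now ready → 1.

4, 5, 8, 10, 7, 3, 9, 6, 2, 1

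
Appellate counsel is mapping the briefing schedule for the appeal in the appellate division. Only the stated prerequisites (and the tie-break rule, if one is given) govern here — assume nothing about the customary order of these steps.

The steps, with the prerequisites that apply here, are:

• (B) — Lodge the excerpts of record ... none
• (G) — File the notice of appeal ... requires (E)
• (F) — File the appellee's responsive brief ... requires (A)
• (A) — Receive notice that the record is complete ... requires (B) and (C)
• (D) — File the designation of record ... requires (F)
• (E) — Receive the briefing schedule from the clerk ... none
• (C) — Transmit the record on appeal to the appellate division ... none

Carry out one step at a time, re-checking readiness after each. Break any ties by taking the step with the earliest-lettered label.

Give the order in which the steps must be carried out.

(B) → (C) → (A) → (E) → (F) → (D) → (G)

(B), (C) and (E) have no prerequisites; (B) has the earlier label, so (B) is first.
Now (C) and (E) have their prerequisites met. (C) has the earlier label, so (C) next.
(A) and (E) are both available; (A) has the earlier label → (A).
(F) now also ready, so the ready set is {(E), (F)}; (E) has the earlier label → (E).
(G) now also ready, so the ready set is {(F), (G)}; (F) has the earlier label → (F).
Ready: (D) and (G). (D) has the earlier label → (D).
(G) is the only step now ready → (G).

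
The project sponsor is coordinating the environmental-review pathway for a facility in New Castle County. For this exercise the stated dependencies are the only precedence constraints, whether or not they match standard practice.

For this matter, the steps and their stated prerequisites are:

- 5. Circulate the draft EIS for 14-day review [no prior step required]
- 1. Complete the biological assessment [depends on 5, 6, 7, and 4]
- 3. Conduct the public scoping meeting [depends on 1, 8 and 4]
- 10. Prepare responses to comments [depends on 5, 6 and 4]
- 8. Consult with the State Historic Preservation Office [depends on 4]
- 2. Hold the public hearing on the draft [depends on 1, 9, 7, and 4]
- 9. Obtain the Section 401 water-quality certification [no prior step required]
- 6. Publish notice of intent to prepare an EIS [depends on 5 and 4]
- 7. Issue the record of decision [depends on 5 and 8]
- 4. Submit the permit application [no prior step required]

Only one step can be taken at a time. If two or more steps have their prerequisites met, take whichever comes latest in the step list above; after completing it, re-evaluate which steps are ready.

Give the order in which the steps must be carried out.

4 → 9 → 8 → 5 → 7 → 6 → 10 → 1 → 2 → 3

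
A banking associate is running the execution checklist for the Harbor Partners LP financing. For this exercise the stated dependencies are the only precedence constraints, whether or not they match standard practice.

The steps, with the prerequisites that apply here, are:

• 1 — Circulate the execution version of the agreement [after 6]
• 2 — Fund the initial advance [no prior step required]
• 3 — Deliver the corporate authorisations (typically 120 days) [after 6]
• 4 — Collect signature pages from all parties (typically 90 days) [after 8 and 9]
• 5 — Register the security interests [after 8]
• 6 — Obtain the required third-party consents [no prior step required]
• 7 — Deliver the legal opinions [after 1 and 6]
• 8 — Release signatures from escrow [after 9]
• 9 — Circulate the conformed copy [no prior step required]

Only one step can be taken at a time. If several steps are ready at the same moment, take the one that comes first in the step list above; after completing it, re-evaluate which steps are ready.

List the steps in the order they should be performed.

Nothing is required for 2, 6 and 9. 2 is listed earlier → 2 first.
Ready: 6 and 9. 6 is listed earlier → 6.
Now 1, 3 and 9 have their prerequisites met. 1 is listed earlier, so 1 next.
7 now also ready, so the ready set is {3, 7, 9}; 3 is listed earlier → 3.
Ready: 7 and 9. 7 is listed earlier → 7.
That leaves 9 as the only ready step → 9.
That leaves 8 as the only ready step → 8.
Ready: 4 and 5. 4 is listed earlier → 4.
That leaves 5 as the only ready step → 5.

2, 6, 1, 3, 7, 9, 8, 4, 5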